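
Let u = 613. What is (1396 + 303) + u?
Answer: 2312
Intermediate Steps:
(1396 + 303) + u = (1396 + 303) + 613 = 1699 + 613 = 2312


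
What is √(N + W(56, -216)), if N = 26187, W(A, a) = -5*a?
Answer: √27267 ≈ 165.13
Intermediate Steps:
√(N + W(56, -216)) = √(26187 - 5*(-216)) = √(26187 + 1080) = √27267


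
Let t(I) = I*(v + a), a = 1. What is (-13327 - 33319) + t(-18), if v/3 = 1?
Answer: -46718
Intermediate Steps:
v = 3 (v = 3*1 = 3)
t(I) = 4*I (t(I) = I*(3 + 1) = I*4 = 4*I)
(-13327 - 33319) + t(-18) = (-13327 - 33319) + 4*(-18) = -46646 - 72 = -46718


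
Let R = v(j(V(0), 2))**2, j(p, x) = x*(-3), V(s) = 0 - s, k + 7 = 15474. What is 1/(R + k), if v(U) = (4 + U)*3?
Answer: 1/15503 ≈ 6.4504e-5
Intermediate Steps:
k = 15467 (k = -7 + 15474 = 15467)
V(s) = -s
j(p, x) = -3*x
v(U) = 12 + 3*U
R = 36 (R = (12 + 3*(-3*2))**2 = (12 + 3*(-6))**2 = (12 - 18)**2 = (-6)**2 = 36)
1/(R + k) = 1/(36 + 15467) = 1/15503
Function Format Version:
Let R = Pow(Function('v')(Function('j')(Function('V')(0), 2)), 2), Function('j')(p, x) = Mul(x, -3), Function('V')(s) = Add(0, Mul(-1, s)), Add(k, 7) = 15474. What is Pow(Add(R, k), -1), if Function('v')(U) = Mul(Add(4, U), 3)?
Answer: Rational(1, 15503) ≈ 6.4504e-5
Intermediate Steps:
k = 15467 (k = Add(-7, 15474) = 15467)
Function('V')(s) = Mul(-1, s)
Function('j')(p, x) = Mul(-3, x)
Function('v')(U) = Add(12, Mul(3, U))
R = 36 (R = Pow(Add(12, Mul(3, Mul(-3, 2))), 2) = Pow(Add(12, Mul(3, -6)), 2) = Pow(Add(12, -18), 2) = Pow(-6, 2) = 36)
Pow(Add(R, k), -1) = Pow(Add(36, 15467), -1) = Pow(15503, -1) = Rational(1, 15503)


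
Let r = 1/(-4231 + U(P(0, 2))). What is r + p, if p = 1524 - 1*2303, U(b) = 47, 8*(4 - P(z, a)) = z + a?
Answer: -3259337/4184 ≈ -779.00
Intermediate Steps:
P(z, a) = 4 - a/8 - z/8 (P(z, a) = 4 - (z + a)/8 = 4 - (a + z)/8 = 4 + (-a/8 - z/8) = 4 - a/8 - z/8)
r = -1/4184 (r = 1/(-4231 + 47) = 1/(-4184) = -1/4184 ≈ -0.00023901)
p = -779 (p = 1524 - 2303 = -779)
r + p = -1/4184 - 779 = -3259337/4184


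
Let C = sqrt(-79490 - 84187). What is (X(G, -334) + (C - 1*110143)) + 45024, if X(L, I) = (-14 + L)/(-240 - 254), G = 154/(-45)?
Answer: -723797293/11115 + I*sqrt(163677) ≈ -65119.0 + 404.57*I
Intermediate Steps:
C = I*sqrt(163677) (C = sqrt(-163677) = I*sqrt(163677) ≈ 404.57*I)
G = -154/45 (G = 154*(-1/45) = -154/45 ≈ -3.4222)
X(L, I) = 7/247 - L/494 (X(L, I) = (-14 + L)/(-494) = (-14 + L)*(-1/494) = 7/247 - L/494)
(X(G, -334) + (C - 1*110143)) + 45024 = ((7/247 - 1/494*(-154/45)) + (I*sqrt(163677) - 1*110143)) + 45024 = ((7/247 + 77/11115) + (I*sqrt(163677) - 110143)) + 45024 = (392/11115 + (-110143 + I*sqrt(163677))) + 45024 = (-1224239053/11115 + I*sqrt(163677)) + 45024 = -723797293/11115 + I*sqrt(163677)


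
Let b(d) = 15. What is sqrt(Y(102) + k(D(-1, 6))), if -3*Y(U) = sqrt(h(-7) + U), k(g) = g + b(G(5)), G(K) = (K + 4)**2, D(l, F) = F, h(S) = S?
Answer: sqrt(189 - 3*sqrt(95))/3 ≈ 4.2132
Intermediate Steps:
G(K) = (4 + K)**2
k(g) = 15 + g (k(g) = g + 15 = 15 + g)
Y(U) = -sqrt(-7 + U)/3
sqrt(Y(102) + k(D(-1, 6))) = sqrt(-sqrt(-7 + 102)/3 + (15 + 6)) = sqrt(-sqrt(95)/3 + 21) = sqrt(21 - sqrt(95)/3)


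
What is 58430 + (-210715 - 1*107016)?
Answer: -259301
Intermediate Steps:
58430 + (-210715 - 1*107016) = 58430 + (-210715 - 107016) = 58430 - 317731 = -259301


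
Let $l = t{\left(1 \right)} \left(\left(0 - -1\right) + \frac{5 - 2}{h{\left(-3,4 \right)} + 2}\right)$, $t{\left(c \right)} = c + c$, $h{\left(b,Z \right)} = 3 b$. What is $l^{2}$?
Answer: $\frac{64}{49} \approx 1.3061$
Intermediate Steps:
$t{\left(c \right)} = 2 c$
$l = \frac{8}{7}$ ($l = 2 \cdot 1 \left(\left(0 - -1\right) + \frac{5 - 2}{3 \left(-3\right) + 2}\right) = 2 \left(\left(0 + 1\right) + \frac{3}{-9 + 2}\right) = 2 \left(1 + \frac{3}{-7}\right) = 2 \left(1 + 3 \left(- \frac{1}{7}\right)\right) = 2 \left(1 - \frac{3}{7}\right) = 2 \cdot \frac{4}{7} = \frac{8}{7} \approx 1.1429$)
$l^{2} = \left(\frac{8}{7}\right)^{2} = \frac{64}{49}$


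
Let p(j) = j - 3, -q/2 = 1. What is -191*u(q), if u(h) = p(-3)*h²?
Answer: 4584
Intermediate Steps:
q = -2 (q = -2*1 = -2)
p(j) = -3 + j
u(h) = -6*h² (u(h) = (-3 - 3)*h² = -6*h²)
-191*u(q) = -(-1146)*(-2)² = -(-1146)*4 = -191*(-24) = 4584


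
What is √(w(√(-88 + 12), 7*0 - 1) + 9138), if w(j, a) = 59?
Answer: √9197 ≈ 95.901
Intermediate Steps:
√(w(√(-88 + 12), 7*0 - 1) + 9138) = √(59 + 9138) = √9197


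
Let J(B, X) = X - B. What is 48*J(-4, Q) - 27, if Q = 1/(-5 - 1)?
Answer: 157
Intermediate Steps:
Q = -⅙ (Q = 1/(-6) = -⅙ ≈ -0.16667)
48*J(-4, Q) - 27 = 48*(-⅙ - 1*(-4)) - 27 = 48*(-⅙ + 4) - 27 = 48*(23/6) - 27 = 184 - 27 = 157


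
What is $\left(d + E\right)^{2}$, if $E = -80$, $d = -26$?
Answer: $11236$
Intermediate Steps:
$\left(d + E\right)^{2} = \left(-26 - 80\right)^{2} = \left(-106\right)^{2} = 11236$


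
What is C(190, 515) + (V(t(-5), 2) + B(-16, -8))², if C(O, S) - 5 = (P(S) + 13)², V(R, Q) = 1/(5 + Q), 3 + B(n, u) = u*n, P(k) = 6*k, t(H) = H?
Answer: 472569462/49 ≈ 9.6443e+6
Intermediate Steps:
B(n, u) = -3 + n*u (B(n, u) = -3 + u*n = -3 + n*u)
C(O, S) = 5 + (13 + 6*S)² (C(O, S) = 5 + (6*S + 13)² = 5 + (13 + 6*S)²)
C(190, 515) + (V(t(-5), 2) + B(-16, -8))² = (5 + (13 + 6*515)²) + (1/(5 + 2) + (-3 - 16*(-8)))² = (5 + (13 + 3090)²) + (1/7 + (-3 + 128))² = (5 + 3103²) + (⅐ + 125)² = (5 + 9628609) + (876/7)² = 9628614 + 767376/49 = 472569462/49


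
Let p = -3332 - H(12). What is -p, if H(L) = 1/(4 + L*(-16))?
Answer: 626415/188 ≈ 3332.0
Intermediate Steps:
H(L) = 1/(4 - 16*L)
p = -626415/188 (p = -3332 - (-1)/(-4 + 16*12) = -3332 - (-1)/(-4 + 192) = -3332 - (-1)/188 = -3332 - 1*(-1/188) = -3332 + 1/188 = -626415/188 ≈ -3332.0)
-p = -1*(-626415/188) = 626415/188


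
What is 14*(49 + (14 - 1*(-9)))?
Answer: 1008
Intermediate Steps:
14*(49 + (14 - 1*(-9))) = 14*(49 + (14 + 9)) = 14*(49 + 23) = 14*72 = 1008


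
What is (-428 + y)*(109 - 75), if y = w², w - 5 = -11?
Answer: -13328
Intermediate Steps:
w = -6 (w = 5 - 11 = -6)
y = 36 (y = (-6)² = 36)
(-428 + y)*(109 - 75) = (-428 + 36)*(109 - 75) = -392*34 = -13328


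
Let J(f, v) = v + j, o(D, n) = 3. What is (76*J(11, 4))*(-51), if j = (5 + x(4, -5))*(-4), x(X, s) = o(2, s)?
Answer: 108528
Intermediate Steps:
x(X, s) = 3
j = -32 (j = (5 + 3)*(-4) = 8*(-4) = -32)
J(f, v) = -32 + v (J(f, v) = v - 32 = -32 + v)
(76*J(11, 4))*(-51) = (76*(-32 + 4))*(-51) = (76*(-28))*(-51) = -2128*(-51) = 108528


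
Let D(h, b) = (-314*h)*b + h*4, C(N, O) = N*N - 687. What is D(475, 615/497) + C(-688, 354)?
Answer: 144127579/497 ≈ 2.9000e+5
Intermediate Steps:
C(N, O) = -687 + N² (C(N, O) = N² - 687 = -687 + N²)
D(h, b) = 4*h - 314*b*h (D(h, b) = -314*b*h + 4*h = 4*h - 314*b*h)
D(475, 615/497) + C(-688, 354) = 2*475*(2 - 96555/497) + (-687 + (-688)²) = 2*475*(2 - 96555/497) + (-687 + 473344) = 2*475*(2 - 157*615/497) + 472657 = 2*475*(2 - 96555/497) + 472657 = 2*475*(-95561/497) + 472657 = -90782950/497 + 472657 = 144127579/497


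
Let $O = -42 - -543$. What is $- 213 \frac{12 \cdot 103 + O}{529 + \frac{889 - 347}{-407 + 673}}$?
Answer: $- \frac{49207473}{70628} \approx -696.71$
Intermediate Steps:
$O = 501$ ($O = -42 + 543 = 501$)
$- 213 \frac{12 \cdot 103 + O}{529 + \frac{889 - 347}{-407 + 673}} = - 213 \frac{12 \cdot 103 + 501}{529 + \frac{889 - 347}{-407 + 673}} = - 213 \frac{1236 + 501}{529 + \frac{542}{266}} = - 213 \frac{1737}{529 + 542 \cdot \frac{1}{266}} = - 213 \frac{1737}{529 + \frac{271}{133}} = - 213 \frac{1737}{\frac{70628}{133}} = - 213 \cdot 1737 \cdot \frac{133}{70628} = \left(-213\right) \frac{231021}{70628} = - \frac{49207473}{70628}$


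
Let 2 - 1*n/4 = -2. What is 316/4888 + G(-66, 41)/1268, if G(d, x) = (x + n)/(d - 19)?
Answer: 4222483/65853580 ≈ 0.064119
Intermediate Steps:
n = 16 (n = 8 - 4*(-2) = 8 + 8 = 16)
G(d, x) = (16 + x)/(-19 + d) (G(d, x) = (x + 16)/(d - 19) = (16 + x)/(-19 + d))
316/4888 + G(-66, 41)/1268 = 316/4888 + ((16 + 41)/(-19 - 66))/1268 = 316*(1/4888) + (57/(-85))*(1/1268) = 79/1222 - 1/85*57*(1/1268) = 79/1222 - 57/85*1/1268 = 79/1222 - 57/107780 = 4222483/65853580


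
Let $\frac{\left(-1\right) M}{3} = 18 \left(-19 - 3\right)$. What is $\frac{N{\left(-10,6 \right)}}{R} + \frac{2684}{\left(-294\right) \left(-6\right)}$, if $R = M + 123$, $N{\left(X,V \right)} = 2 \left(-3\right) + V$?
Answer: $\frac{671}{441} \approx 1.5215$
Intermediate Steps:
$N{\left(X,V \right)} = -6 + V$
$M = 1188$ ($M = - 3 \cdot 18 \left(-19 - 3\right) = - 3 \cdot 18 \left(-22\right) = \left(-3\right) \left(-396\right) = 1188$)
$R = 1311$ ($R = 1188 + 123 = 1311$)
$\frac{N{\left(-10,6 \right)}}{R} + \frac{2684}{\left(-294\right) \left(-6\right)} = \frac{-6 + 6}{1311} + \frac{2684}{\left(-294\right) \left(-6\right)} = 0 \cdot \frac{1}{1311} + \frac{2684}{1764} = 0 + 2684 \cdot \frac{1}{1764} = 0 + \frac{671}{441} = \frac{671}{441}$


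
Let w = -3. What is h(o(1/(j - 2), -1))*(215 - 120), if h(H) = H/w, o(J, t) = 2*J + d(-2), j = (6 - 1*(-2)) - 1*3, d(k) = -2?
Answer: 380/9 ≈ 42.222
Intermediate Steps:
j = 5 (j = (6 + 2) - 3 = 8 - 3 = 5)
o(J, t) = -2 + 2*J (o(J, t) = 2*J - 2 = -2 + 2*J)
h(H) = -H/3 (h(H) = H/(-3) = H*(-⅓) = -H/3)
h(o(1/(j - 2), -1))*(215 - 120) = (-(-2 + 2/(5 - 2))/3)*(215 - 120) = -(-2 + 2/3)/3*95 = -(-2 + 2*(⅓))/3*95 = -(-2 + ⅔)/3*95 = -⅓*(-4/3)*95 = (4/9)*95 = 380/9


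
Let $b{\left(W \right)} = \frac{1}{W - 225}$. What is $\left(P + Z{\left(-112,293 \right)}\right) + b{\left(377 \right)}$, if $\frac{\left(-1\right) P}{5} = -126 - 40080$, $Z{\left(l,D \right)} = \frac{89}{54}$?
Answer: $\frac{825033911}{4104} \approx 2.0103 \cdot 10^{5}$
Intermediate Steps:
$Z{\left(l,D \right)} = \frac{89}{54}$ ($Z{\left(l,D \right)} = 89 \cdot \frac{1}{54} = \frac{89}{54}$)
$P = 201030$ ($P = - 5 \left(-126 - 40080\right) = \left(-5\right) \left(-40206\right) = 201030$)
$b{\left(W \right)} = \frac{1}{-225 + W}$
$\left(P + Z{\left(-112,293 \right)}\right) + b{\left(377 \right)} = \left(201030 + \frac{89}{54}\right) + \frac{1}{-225 + 377} = \frac{10855709}{54} + \frac{1}{152} = \frac{825033911}{4104}$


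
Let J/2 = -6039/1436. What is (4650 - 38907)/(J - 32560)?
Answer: 24596526/23384119 ≈ 1.0518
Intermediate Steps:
J = -6039/718 (J = 2*(-6039/1436) = -6039/718 ≈ -8.4109)
(4650 - 38907)/(J - 32560) = (4650 - 38907)/(-6039/718 - 32560) = -34257/(-23384119/718) = -34257*(-718/23384119) = 24596526/23384119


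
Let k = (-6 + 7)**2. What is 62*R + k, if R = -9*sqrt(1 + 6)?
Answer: 1 - 558*sqrt(7) ≈ -1475.3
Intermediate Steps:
k = 1 (k = 1**2 = 1)
R = -9*sqrt(7) ≈ -23.812
62*R + k = 62*(-9*sqrt(7)) + 1 = -558*sqrt(7) + 1 = 1 - 558*sqrt(7)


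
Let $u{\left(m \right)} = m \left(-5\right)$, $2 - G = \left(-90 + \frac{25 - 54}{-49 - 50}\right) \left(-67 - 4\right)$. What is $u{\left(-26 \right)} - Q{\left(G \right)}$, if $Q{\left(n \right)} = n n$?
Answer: $- \frac{397343630479}{9801} \approx -4.0541 \cdot 10^{7}$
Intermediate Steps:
$G = - \frac{630353}{99}$ ($G = 2 - \left(-90 + \frac{25 - 54}{-49 - 50}\right) \left(-67 - 4\right) = 2 - \left(-90 - \frac{29}{-99}\right) \left(-71\right) = 2 - \left(-90 - - \frac{29}{99}\right) \left(-71\right) = 2 - \left(-90 + \frac{29}{99}\right) \left(-71\right) = 2 - \left(- \frac{8881}{99}\right) \left(-71\right) = 2 - \frac{630551}{99} = - \frac{630353}{99} \approx -6367.2$)
$u{\left(m \right)} = - 5 m$
$Q{\left(n \right)} = n^{2}$
$u{\left(-26 \right)} - Q{\left(G \right)} = \left(-5\right) \left(-26\right) - \left(- \frac{630353}{99}\right)^{2} = 130 - \frac{397344904609}{9801} = - \frac{397343630479}{9801}$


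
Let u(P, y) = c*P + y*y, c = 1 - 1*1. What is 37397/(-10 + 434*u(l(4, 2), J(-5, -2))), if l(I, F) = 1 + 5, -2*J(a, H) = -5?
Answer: 74794/5405 ≈ 13.838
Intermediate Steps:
J(a, H) = 5/2 (J(a, H) = -1/2*(-5) = 5/2)
c = 0 (c = 1 - 1 = 0)
l(I, F) = 6
u(P, y) = y**2 (u(P, y) = 0*P + y*y = 0 + y**2 = y**2)
37397/(-10 + 434*u(l(4, 2), J(-5, -2))) = 37397/(-10 + 434*(5/2)**2) = 37397/(-10 + 434*(25/4)) = 37397/(-10 + 5425/2) = 37397/(5405/2) = 37397*(2/5405) = 74794/5405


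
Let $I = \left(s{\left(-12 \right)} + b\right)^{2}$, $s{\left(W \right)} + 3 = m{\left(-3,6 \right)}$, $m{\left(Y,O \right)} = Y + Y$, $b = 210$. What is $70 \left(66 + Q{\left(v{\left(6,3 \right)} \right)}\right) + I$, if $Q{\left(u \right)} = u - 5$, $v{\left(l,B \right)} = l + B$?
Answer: $45301$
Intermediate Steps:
$v{\left(l,B \right)} = B + l$
$m{\left(Y,O \right)} = 2 Y$
$Q{\left(u \right)} = -5 + u$ ($Q{\left(u \right)} = u - 5 = -5 + u$)
$s{\left(W \right)} = -9$ ($s{\left(W \right)} = -3 + 2 \left(-3\right) = -3 - 6 = -9$)
$I = 40401$ ($I = \left(-9 + 210\right)^{2} = 201^{2} = 40401$)
$70 \left(66 + Q{\left(v{\left(6,3 \right)} \right)}\right) + I = 70 \left(66 + \left(-5 + \left(3 + 6\right)\right)\right) + 40401 = 70 \left(66 + \left(-5 + 9\right)\right) + 40401 = 70 \left(66 + 4\right) + 40401 = 70 \cdot 70 + 40401 = 4900 + 40401 = 45301$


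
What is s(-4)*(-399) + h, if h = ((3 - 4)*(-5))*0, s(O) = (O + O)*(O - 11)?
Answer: -47880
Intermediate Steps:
s(O) = 2*O*(-11 + O) (s(O) = (2*O)*(-11 + O) = 2*O*(-11 + O))
h = 0 (h = -1*(-5)*0 = 5*0 = 0)
s(-4)*(-399) + h = (2*(-4)*(-11 - 4))*(-399) + 0 = (2*(-4)*(-15))*(-399) + 0 = 120*(-399) + 0 = -47880 + 0 = -47880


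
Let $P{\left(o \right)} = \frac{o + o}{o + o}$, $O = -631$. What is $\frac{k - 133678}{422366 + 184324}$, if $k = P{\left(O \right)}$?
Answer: $- \frac{4951}{22470} \approx -0.22034$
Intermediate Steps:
$P{\left(o \right)} = 1$ ($P{\left(o \right)} = \frac{2 o}{2 o} = 2 o \frac{1}{2 o} = 1$)
$k = 1$
$\frac{k - 133678}{422366 + 184324} = \frac{1 - 133678}{422366 + 184324} = - \frac{133677}{606690} = \left(-133677\right) \frac{1}{606690} = - \frac{4951}{22470}$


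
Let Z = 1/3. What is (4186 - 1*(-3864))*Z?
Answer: 8050/3 ≈ 2683.3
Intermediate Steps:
Z = 1/3 ≈ 0.33333
(4186 - 1*(-3864))*Z = (4186 - 1*(-3864))*(1/3) = (4186 + 3864)*(1/3) = 8050*(1/3) = 8050/3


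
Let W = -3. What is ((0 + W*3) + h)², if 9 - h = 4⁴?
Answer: 65536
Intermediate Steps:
h = -247 (h = 9 - 1*4⁴ = 9 - 1*256 = 9 - 256 = -247)
((0 + W*3) + h)² = ((0 - 3*3) - 247)² = ((0 - 9) - 247)² = (-9 - 247)² = (-256)² = 65536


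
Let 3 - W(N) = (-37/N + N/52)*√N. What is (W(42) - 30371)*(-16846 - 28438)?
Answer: 1375184512 - 905680*√42/273 ≈ 1.3752e+9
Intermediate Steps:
W(N) = 3 - √N*(-37/N + N/52) (W(N) = 3 - (-37/N + N/52)*√N = 3 - √N*(-37/N + N/52))
(W(42) - 30371)*(-16846 - 28438) = ((3 + 37/√42 - 21*√42/26) - 30371)*(-16846 - 28438) = ((3 + 37*(√42/42) - 21*√42/26) - 30371)*(-45284) = ((3 + 37*√42/42 - 21*√42/26) - 30371)*(-45284) = ((3 + 20*√42/273) - 30371)*(-45284) = (-30368 + 20*√42/273)*(-45284) = 1375184512 - 905680*√42/273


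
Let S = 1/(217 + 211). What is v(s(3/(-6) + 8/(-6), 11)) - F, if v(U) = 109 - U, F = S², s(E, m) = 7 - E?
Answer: 55046789/549552 ≈ 100.17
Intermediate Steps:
S = 1/428 ≈ 0.0023364
F = 1/183184 (F = (1/428)² = 1/183184 ≈ 5.4590e-6)
v(s(3/(-6) + 8/(-6), 11)) - F = (109 - (7 - (3/(-6) + 8/(-6)))) - 1*1/183184 = (109 - (7 - (3*(-⅙) + 8*(-⅙)))) - 1/183184 = (109 - (7 - (-½ - 4/3))) - 1/183184 = (109 - (7 - 1*(-11/6))) - 1/183184 = (109 - (7 + 11/6)) - 1/183184 = (109 - 1*53/6) - 1/183184 = (109 - 53/6) - 1/183184 = 601/6 - 1/183184 = 55046789/549552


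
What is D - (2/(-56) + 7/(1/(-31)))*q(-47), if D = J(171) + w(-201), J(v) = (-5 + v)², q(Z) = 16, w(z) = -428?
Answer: 214204/7 ≈ 30601.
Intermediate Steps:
D = 27128 (D = (-5 + 171)² - 428 = 166² - 428 = 27556 - 428 = 27128)
D - (2/(-56) + 7/(1/(-31)))*q(-47) = 27128 - (2/(-56) + 7/(1/(-31)))*16 = 27128 - (2*(-1/56) + 7/(-1/31))*16 = 27128 - (-1/28 + 7*(-31))*16 = 27128 - (-1/28 - 217)*16 = 27128 - (-6077)*16/28 = 27128 - 1*(-24308/7) = 27128 + 24308/7 = 214204/7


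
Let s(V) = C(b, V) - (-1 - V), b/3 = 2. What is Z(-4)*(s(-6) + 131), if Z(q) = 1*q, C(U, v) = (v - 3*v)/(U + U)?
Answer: -508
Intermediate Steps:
b = 6 (b = 3*2 = 6)
C(U, v) = -v/U (C(U, v) = (-2*v)/((2*U)) = (-2*v)*(1/(2*U)) = -v/U)
s(V) = 1 + 5*V/6 (s(V) = -1*V/6 - (-1 - V) = -1*V*1/6 + (1 + V) = -V/6 + (1 + V) = 1 + 5*V/6)
Z(q) = q
Z(-4)*(s(-6) + 131) = -4*((1 + (5/6)*(-6)) + 131) = -4*((1 - 5) + 131) = -4*(-4 + 131) = -4*127 = -508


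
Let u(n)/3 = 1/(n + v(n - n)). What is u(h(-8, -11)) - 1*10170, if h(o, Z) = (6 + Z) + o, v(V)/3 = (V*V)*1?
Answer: -132213/13 ≈ -10170.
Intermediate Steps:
v(V) = 3*V² (v(V) = 3*((V*V)*1) = 3*(V²*1) = 3*V²)
h(o, Z) = 6 + Z + o
u(n) = 3/n (u(n) = 3/(n + 3*(n - n)²) = 3/(n + 3*0²) = 3/(n + 3*0) = 3/(n + 0) = 3/n)
u(h(-8, -11)) - 1*10170 = 3/(6 - 11 - 8) - 1*10170 = 3/(-13) - 10170 = 3*(-1/13) - 10170 = -3/13 - 10170 = -132213/13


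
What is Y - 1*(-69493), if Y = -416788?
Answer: -347295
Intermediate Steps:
Y - 1*(-69493) = -416788 - 1*(-69493) = -416788 + 69493 = -347295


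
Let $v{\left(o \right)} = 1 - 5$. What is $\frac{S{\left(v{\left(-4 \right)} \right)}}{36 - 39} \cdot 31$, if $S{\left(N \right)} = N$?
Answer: $\frac{124}{3} \approx 41.333$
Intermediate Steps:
$v{\left(o \right)} = -4$
$\frac{S{\left(v{\left(-4 \right)} \right)}}{36 - 39} \cdot 31 = - \frac{4}{36 - 39} \cdot 31 = - \frac{4}{-3} \cdot 31 = \left(-4\right) \left(- \frac{1}{3}\right) 31 = \frac{4}{3} \cdot 31 = \frac{124}{3}$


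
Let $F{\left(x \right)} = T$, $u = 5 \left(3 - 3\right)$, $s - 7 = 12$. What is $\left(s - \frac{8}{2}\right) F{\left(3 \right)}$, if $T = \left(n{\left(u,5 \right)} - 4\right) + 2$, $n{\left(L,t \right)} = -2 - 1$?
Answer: $-75$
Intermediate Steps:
$s = 19$ ($s = 7 + 12 = 19$)
$u = 0$ ($u = 5 \cdot 0 = 0$)
$n{\left(L,t \right)} = -3$
$T = -5$ ($T = \left(-3 - 4\right) + 2 = -7 + 2 = -5$)
$F{\left(x \right)} = -5$
$\left(s - \frac{8}{2}\right) F{\left(3 \right)} = \left(19 - \frac{8}{2}\right) \left(-5\right) = \left(19 - 4\right) \left(-5\right) = 15 \left(-5\right) = -75$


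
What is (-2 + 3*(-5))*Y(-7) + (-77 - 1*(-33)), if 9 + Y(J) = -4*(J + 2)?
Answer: -231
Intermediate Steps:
Y(J) = -17 - 4*J (Y(J) = -9 - 4*(J + 2) = -9 - 4*(2 + J) = -9 + (-8 - 4*J) = -17 - 4*J)
(-2 + 3*(-5))*Y(-7) + (-77 - 1*(-33)) = (-2 + 3*(-5))*(-17 - 4*(-7)) + (-77 - 1*(-33)) = (-2 - 15)*(-17 + 28) + (-77 + 33) = -17*11 - 44 = -187 - 44 = -231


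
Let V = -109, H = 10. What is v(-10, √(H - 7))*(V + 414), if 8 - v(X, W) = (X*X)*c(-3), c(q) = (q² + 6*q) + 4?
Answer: 154940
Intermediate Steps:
c(q) = 4 + q² + 6*q
v(X, W) = 8 + 5*X² (v(X, W) = 8 - X*X*(4 + (-3)² + 6*(-3)) = 8 - X²*(4 + 9 - 18) = 8 - X²*(-5) = 8 - (-5)*X² = 8 + 5*X²)
v(-10, √(H - 7))*(V + 414) = (8 + 5*(-10)²)*(-109 + 414) = (8 + 5*100)*305 = (8 + 500)*305 = 508*305 = 154940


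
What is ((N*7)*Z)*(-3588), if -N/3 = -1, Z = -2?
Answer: 150696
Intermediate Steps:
N = 3 (N = -3*(-1) = 3)
((N*7)*Z)*(-3588) = ((3*7)*(-2))*(-3588) = (21*(-2))*(-3588) = -42*(-3588) = 150696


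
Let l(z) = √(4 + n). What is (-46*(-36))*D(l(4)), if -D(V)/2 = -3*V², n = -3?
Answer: 9936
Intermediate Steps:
l(z) = 1 (l(z) = √(4 - 3) = √1 = 1)
D(V) = 6*V² (D(V) = -(-6)*V² = 6*V²)
(-46*(-36))*D(l(4)) = (-46*(-36))*(6*1²) = 1656*(6*1) = 1656*6 = 9936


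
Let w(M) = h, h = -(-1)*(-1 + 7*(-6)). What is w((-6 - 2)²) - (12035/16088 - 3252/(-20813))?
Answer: -14700903023/334839544 ≈ -43.904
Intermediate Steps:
h = -43 (h = -(-1)*(-1 - 42) = -(-1)*(-43) = -1*43 = -43)
w(M) = -43
w((-6 - 2)²) - (12035/16088 - 3252/(-20813)) = -43 - (12035/16088 - 3252/(-20813)) = -43 - (12035*(1/16088) - 3252*(-1/20813)) = -43 - (12035/16088 + 3252/20813) = -43 - 1*302802631/334839544 = -43 - 302802631/334839544 = -14700903023/334839544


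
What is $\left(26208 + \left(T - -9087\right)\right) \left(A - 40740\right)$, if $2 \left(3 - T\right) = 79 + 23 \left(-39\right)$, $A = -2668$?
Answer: $-1549969456$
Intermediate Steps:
$T = 412$ ($T = 3 - \frac{79 + 23 \left(-39\right)}{2} = 3 - \frac{79 - 897}{2} = 3 - -409 = 3 + 409 = 412$)
$\left(26208 + \left(T - -9087\right)\right) \left(A - 40740\right) = \left(26208 + \left(412 - -9087\right)\right) \left(-2668 - 40740\right) = \left(26208 + \left(412 + 9087\right)\right) \left(-43408\right) = \left(26208 + 9499\right) \left(-43408\right) = 35707 \left(-43408\right) = -1549969456$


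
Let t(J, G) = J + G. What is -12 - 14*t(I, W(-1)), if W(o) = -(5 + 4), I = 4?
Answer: 58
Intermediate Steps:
W(o) = -9 (W(o) = -1*9 = -9)
t(J, G) = G + J
-12 - 14*t(I, W(-1)) = -12 - 14*(-9 + 4) = -12 - 14*(-5) = -12 + 70 = 58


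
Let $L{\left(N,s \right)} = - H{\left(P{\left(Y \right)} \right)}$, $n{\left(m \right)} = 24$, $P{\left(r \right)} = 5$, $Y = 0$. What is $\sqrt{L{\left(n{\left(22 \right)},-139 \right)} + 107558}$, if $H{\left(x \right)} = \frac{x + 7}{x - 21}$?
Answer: $\frac{\sqrt{430235}}{2} \approx 327.96$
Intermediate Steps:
$H{\left(x \right)} = \frac{7 + x}{-21 + x}$
$L{\left(N,s \right)} = \frac{3}{4}$ ($L{\left(N,s \right)} = - \frac{7 + 5}{-21 + 5} = - \frac{12}{-16} = - \frac{\left(-1\right) 12}{16} = \left(-1\right) \left(- \frac{3}{4}\right) = \frac{3}{4}$)
$\sqrt{L{\left(n{\left(22 \right)},-139 \right)} + 107558} = \sqrt{\frac{3}{4} + 107558} = \sqrt{\frac{430235}{4}} = \frac{\sqrt{430235}}{2}$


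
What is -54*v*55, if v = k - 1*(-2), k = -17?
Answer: 44550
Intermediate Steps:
v = -15 (v = -17 - 1*(-2) = -17 + 2 = -15)
-54*v*55 = -54*(-15)*55 = 810*55 = 44550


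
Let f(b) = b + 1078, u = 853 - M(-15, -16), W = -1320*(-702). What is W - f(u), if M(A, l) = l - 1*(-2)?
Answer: 924695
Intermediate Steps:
M(A, l) = 2 + l (M(A, l) = l + 2 = 2 + l)
W = 926640
u = 867 (u = 853 - (2 - 16) = 853 - 1*(-14) = 853 + 14 = 867)
f(b) = 1078 + b
W - f(u) = 926640 - (1078 + 867) = 926640 - 1*1945 = 926640 - 1945 = 924695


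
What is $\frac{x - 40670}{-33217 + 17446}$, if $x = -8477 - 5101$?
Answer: $\frac{54248}{15771} \approx 3.4397$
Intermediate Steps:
$x = -13578$
$\frac{x - 40670}{-33217 + 17446} = \frac{-13578 - 40670}{-33217 + 17446} = - \frac{54248}{-15771} = \left(-54248\right) \left(- \frac{1}{15771}\right) = \frac{54248}{15771}$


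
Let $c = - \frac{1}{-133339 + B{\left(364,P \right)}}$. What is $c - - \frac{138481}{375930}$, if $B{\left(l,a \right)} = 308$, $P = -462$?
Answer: $\frac{18422641841}{50010343830} \approx 0.36838$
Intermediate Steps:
$c = \frac{1}{133031}$ ($c = - \frac{1}{-133339 + 308} = - \frac{1}{-133031} = \left(-1\right) \left(- \frac{1}{133031}\right) = \frac{1}{133031} \approx 7.517 \cdot 10^{-6}$)
$c - - \frac{138481}{375930} = \frac{1}{133031} - - \frac{138481}{375930} = \frac{1}{133031} + \frac{138481}{375930} = \frac{18422641841}{50010343830}$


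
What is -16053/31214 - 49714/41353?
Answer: -2215612505/1290792542 ≈ -1.7165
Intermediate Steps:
-16053/31214 - 49714/41353 = -2215612505/1290792542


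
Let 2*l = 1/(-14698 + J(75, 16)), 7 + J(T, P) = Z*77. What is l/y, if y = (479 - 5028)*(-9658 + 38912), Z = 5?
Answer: 1/3811309413440 ≈ 2.6238e-13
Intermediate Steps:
J(T, P) = 378 (J(T, P) = -7 + 5*77 = -7 + 385 = 378)
l = -1/28640 (l = 1/(2*(-14698 + 378)) = (1/2)/(-14320) = (1/2)*(-1/14320) = -1/28640 ≈ -3.4916e-5)
y = -133076446 (y = -4549*29254 = -133076446)
l/y = -1/28640/(-133076446) = -1/28640*(-1/133076446) = 1/3811309413440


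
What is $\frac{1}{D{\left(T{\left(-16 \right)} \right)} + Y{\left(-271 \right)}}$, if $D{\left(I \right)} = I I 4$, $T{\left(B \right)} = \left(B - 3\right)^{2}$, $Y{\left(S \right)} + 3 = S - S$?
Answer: $\frac{1}{521281} \approx 1.9183 \cdot 10^{-6}$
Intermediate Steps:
$Y{\left(S \right)} = -3$ ($Y{\left(S \right)} = -3 + \left(S - S\right) = -3 + 0 = -3$)
$T{\left(B \right)} = \left(-3 + B\right)^{2}$
$D{\left(I \right)} = 4 I^{2}$ ($D{\left(I \right)} = I^{2} \cdot 4 = 4 I^{2}$)
$\frac{1}{D{\left(T{\left(-16 \right)} \right)} + Y{\left(-271 \right)}} = \frac{1}{4 \left(\left(-3 - 16\right)^{2}\right)^{2} - 3} = \frac{1}{4 \left(\left(-19\right)^{2}\right)^{2} - 3} = \frac{1}{4 \cdot 361^{2} - 3} = \frac{1}{4 \cdot 130321 - 3} = \frac{1}{521284 - 3} = \frac{1}{521281}$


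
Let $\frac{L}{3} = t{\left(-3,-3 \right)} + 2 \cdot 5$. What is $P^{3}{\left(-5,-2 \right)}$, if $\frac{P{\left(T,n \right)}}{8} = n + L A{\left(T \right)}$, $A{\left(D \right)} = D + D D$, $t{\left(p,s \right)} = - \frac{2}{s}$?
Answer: $132963364864$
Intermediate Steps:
$A{\left(D \right)} = D + D^{2}$
$L = 32$ ($L = 3 \left(- \frac{2}{-3} + 2 \cdot 5\right) = 3 \left(\left(-2\right) \left(- \frac{1}{3}\right) + 10\right) = 3 \left(\frac{2}{3} + 10\right) = 3 \cdot \frac{32}{3} = 32$)
$P{\left(T,n \right)} = 8 n + 256 T \left(1 + T\right)$ ($P{\left(T,n \right)} = 8 \left(n + 32 T \left(1 + T\right)\right) = 8 n + 256 T \left(1 + T\right)$)
$P^{3}{\left(-5,-2 \right)} = \left(8 \left(-2\right) + 256 \left(-5\right) \left(1 - 5\right)\right)^{3} = \left(-16 + 256 \left(-5\right) \left(-4\right)\right)^{3} = \left(-16 + 5120\right)^{3} = 5104^{3} = 132963364864$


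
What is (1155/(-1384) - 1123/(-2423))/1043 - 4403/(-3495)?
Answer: 15395714079293/12224215368120 ≈ 1.2594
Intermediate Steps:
(1155/(-1384) - 1123/(-2423))/1043 - 4403/(-3495) = (1155*(-1/1384) - 1123*(-1/2423))*(1/1043) - 4403*(-1/3495) = (-1155/1384 + 1123/2423)*(1/1043) + 4403/3495 = -1244333/3353432*1/1043 + 4403/3495 = -1244333/3497629576 + 4403/3495 = 15395714079293/12224215368120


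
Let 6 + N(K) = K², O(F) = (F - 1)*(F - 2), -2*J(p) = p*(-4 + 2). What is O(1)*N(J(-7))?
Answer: 0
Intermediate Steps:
J(p) = p (J(p) = -p*(-4 + 2)/2 = -p*(-2)/2 = -(-1)*p = p)
O(F) = (-1 + F)*(-2 + F)
N(K) = -6 + K²
O(1)*N(J(-7)) = (2 + 1² - 3*1)*(-6 + (-7)²) = (2 + 1 - 3)*(-6 + 49) = 0*43 = 0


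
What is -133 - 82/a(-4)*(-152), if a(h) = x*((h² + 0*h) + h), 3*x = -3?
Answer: -3515/3 ≈ -1171.7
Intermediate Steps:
x = -1 (x = (⅓)*(-3) = -1)
a(h) = -h - h² (a(h) = -((h² + 0*h) + h) = -((h² + 0) + h) = -(h² + h) = -(h + h²) = -h - h²)
-133 - 82/a(-4)*(-152) = -133 - 82*1/(4*(1 - 4))*(-152) = -133 - 82/((-1*(-4)*(-3)))*(-152) = -133 - 82/(-12)*(-152) = -133 - 82*(-1/12)*(-152) = -133 + (41/6)*(-152) = -133 - 3116/3 = -3515/3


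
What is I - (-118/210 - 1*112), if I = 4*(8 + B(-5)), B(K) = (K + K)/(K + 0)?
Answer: 16019/105 ≈ 152.56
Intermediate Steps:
B(K) = 2 (B(K) = (2*K)/K = 2)
I = 40 (I = 4*(8 + 2) = 4*10 = 40)
I - (-118/210 - 1*112) = 40 - (-118/210 - 1*112) = 40 - (-118*1/210 - 112) = 40 - (-59/105 - 112) = 40 - 1*(-11819/105) = 40 + 11819/105 = 16019/105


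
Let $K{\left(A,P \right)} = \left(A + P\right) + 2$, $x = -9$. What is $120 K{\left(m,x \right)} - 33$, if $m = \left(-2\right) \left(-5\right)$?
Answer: $327$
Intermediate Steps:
$m = 10$
$K{\left(A,P \right)} = 2 + A + P$
$120 K{\left(m,x \right)} - 33 = 120 \left(2 + 10 - 9\right) - 33 = 120 \cdot 3 - 33 = 360 - 33 = 327$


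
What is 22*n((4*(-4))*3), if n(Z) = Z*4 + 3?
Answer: -4158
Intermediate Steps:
n(Z) = 3 + 4*Z (n(Z) = 4*Z + 3 = 3 + 4*Z)
22*n((4*(-4))*3) = 22*(3 + 4*((4*(-4))*3)) = 22*(3 + 4*(-16*3)) = 22*(3 + 4*(-48)) = 22*(3 - 192) = 22*(-189) = -4158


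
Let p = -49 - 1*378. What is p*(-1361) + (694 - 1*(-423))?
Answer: 582264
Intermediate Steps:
p = -427 (p = -49 - 378 = -427)
p*(-1361) + (694 - 1*(-423)) = -427*(-1361) + (694 - 1*(-423)) = 581147 + (694 + 423) = 581147 + 1117 = 582264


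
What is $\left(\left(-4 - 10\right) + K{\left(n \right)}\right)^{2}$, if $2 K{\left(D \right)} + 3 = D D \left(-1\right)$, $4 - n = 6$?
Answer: $\frac{1225}{4} \approx 306.25$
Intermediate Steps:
$n = -2$ ($n = 4 - 6 = -2$)
$K{\left(D \right)} = - \frac{3}{2} - \frac{D^{2}}{2}$ ($K{\left(D \right)} = - \frac{3}{2} + \frac{D D \left(-1\right)}{2} = - \frac{3}{2} + \frac{D \left(- D\right)}{2} = - \frac{3}{2} + \frac{\left(-1\right) D^{2}}{2} = - \frac{3}{2} - \frac{D^{2}}{2}$)
$\left(\left(-4 - 10\right) + K{\left(n \right)}\right)^{2} = \left(\left(-4 - 10\right) - \left(\frac{3}{2} + \frac{\left(-2\right)^{2}}{2}\right)\right)^{2} = \left(\left(-4 - 10\right) - \frac{7}{2}\right)^{2} = \left(-14 - \frac{7}{2}\right)^{2} = \left(- \frac{35}{2}\right)^{2} = \frac{1225}{4}$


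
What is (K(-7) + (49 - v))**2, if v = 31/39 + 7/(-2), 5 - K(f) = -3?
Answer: 21687649/6084 ≈ 3564.7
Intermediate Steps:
K(f) = 8 (K(f) = 5 - 1*(-3) = 5 + 3 = 8)
v = -211/78 (v = 31*(1/39) + 7*(-1/2) = 31/39 - 7/2 = -211/78 ≈ -2.7051)
(K(-7) + (49 - v))**2 = (8 + (49 - 1*(-211/78)))**2 = (8 + (49 + 211/78))**2 = (8 + 4033/78)**2 = (4657/78)**2 = 21687649/6084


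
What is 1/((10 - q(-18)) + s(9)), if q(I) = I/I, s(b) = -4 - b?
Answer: -1/4 ≈ -0.25000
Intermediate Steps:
q(I) = 1
1/((10 - q(-18)) + s(9)) = 1/((10 - 1*1) + (-4 - 1*9)) = 1/((10 - 1) + (-4 - 9)) = 1/(9 - 13) = 1/(-4) = -1/4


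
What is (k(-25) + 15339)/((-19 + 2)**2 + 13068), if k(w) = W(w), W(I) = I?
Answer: 806/703 ≈ 1.1465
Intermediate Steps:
k(w) = w
(k(-25) + 15339)/((-19 + 2)**2 + 13068) = (-25 + 15339)/((-19 + 2)**2 + 13068) = 15314/((-17)**2 + 13068) = 15314/(289 + 13068) = 15314/13357 = 15314*(1/13357) = 806/703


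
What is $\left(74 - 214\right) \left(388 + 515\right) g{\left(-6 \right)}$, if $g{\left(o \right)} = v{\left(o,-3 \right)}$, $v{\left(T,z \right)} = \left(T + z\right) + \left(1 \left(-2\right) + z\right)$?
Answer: $1769880$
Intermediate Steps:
$v{\left(T,z \right)} = -2 + T + 2 z$ ($v{\left(T,z \right)} = \left(T + z\right) + \left(-2 + z\right) = -2 + T + 2 z$)
$g{\left(o \right)} = -8 + o$ ($g{\left(o \right)} = -2 + o + 2 \left(-3\right) = -2 + o - 6 = -8 + o$)
$\left(74 - 214\right) \left(388 + 515\right) g{\left(-6 \right)} = \left(74 - 214\right) \left(388 + 515\right) \left(-8 - 6\right) = \left(-140\right) 903 \left(-14\right) = \left(-126420\right) \left(-14\right) = 1769880$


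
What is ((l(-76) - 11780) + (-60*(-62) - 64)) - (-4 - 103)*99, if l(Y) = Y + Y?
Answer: 2317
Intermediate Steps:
l(Y) = 2*Y
((l(-76) - 11780) + (-60*(-62) - 64)) - (-4 - 103)*99 = ((2*(-76) - 11780) + (-60*(-62) - 64)) - (-4 - 103)*99 = ((-152 - 11780) + (3720 - 64)) - (-107)*99 = (-11932 + 3656) - 1*(-10593) = -8276 + 10593 = 2317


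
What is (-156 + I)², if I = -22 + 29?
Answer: 22201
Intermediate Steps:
I = 7
(-156 + I)² = (-156 + 7)² = (-149)² = 22201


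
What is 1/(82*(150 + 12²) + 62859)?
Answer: 1/86967 ≈ 1.1499e-5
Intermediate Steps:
1/(82*(150 + 12²) + 62859) = 1/(82*(150 + 144) + 62859) = 1/(82*294 + 62859) = 1/(24108 + 62859) = 1/86967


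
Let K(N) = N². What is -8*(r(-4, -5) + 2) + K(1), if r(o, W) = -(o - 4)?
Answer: -79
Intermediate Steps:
r(o, W) = 4 - o (r(o, W) = -(-4 + o) = 4 - o)
-8*(r(-4, -5) + 2) + K(1) = -8*((4 - 1*(-4)) + 2) + 1² = -8*((4 + 4) + 2) + 1 = -8*(8 + 2) + 1 = -8*10 + 1 = -80 + 1 = -79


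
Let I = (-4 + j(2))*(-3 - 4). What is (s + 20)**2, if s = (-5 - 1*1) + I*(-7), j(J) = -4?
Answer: 142884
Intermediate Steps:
I = 56 (I = (-4 - 4)*(-3 - 4) = -8*(-7) = 56)
s = -398 (s = (-5 - 1*1) + 56*(-7) = (-5 - 1) - 392 = -6 - 392 = -398)
(s + 20)**2 = (-398 + 20)**2 = (-378)**2 = 142884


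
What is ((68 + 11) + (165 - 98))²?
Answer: 21316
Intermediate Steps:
((68 + 11) + (165 - 98))² = (79 + 67)² = 146² = 21316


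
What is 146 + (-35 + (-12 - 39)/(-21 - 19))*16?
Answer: -1968/5 ≈ -393.60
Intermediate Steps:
146 + (-35 + (-12 - 39)/(-21 - 19))*16 = 146 + (-35 - 51/(-40))*16 = 146 + (-35 - 51*(-1/40))*16 = 146 + (-35 + 51/40)*16 = 146 - 1349/40*16 = 146 - 2698/5 = -1968/5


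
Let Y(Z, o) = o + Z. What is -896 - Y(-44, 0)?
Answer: -852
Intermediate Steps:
Y(Z, o) = Z + o
-896 - Y(-44, 0) = -896 - (-44 + 0) = -896 - 1*(-44) = -896 + 44 = -852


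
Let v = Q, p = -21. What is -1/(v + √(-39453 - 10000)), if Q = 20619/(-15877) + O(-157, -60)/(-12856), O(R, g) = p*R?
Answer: 64790976312087096/2060451980786128604521 + 41662815654842944*I*√49453/2060451980786128604521 ≈ 3.1445e-5 + 0.0044966*I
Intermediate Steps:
O(R, g) = -21*R
Q = -317424333/204114712 (Q = 20619/(-15877) - 21*(-157)/(-12856) = 20619*(-1/15877) + 3297*(-1/12856) = -20619/15877 - 3297/12856 = -317424333/204114712 ≈ -1.5551)
v = -317424333/204114712 ≈ -1.5551
-1/(v + √(-39453 - 10000)) = -1/(-317424333/204114712 + √(-39453 - 10000)) = -1/(-317424333/204114712 + √(-49453)) = -1/(-317424333/204114712 + I*√49453)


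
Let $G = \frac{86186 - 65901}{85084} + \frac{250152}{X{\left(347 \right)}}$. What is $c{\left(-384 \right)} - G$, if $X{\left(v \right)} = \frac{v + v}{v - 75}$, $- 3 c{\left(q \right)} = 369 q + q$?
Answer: $- \frac{1496358246063}{29524148} \approx -50683.0$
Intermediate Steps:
$c{\left(q \right)} = - \frac{370 q}{3}$ ($c{\left(q \right)} = - \frac{369 q + q}{3} = - \frac{370 q}{3}$)
$X{\left(v \right)} = \frac{2 v}{-75 + v}$
$G = \frac{2894621895343}{29524148}$ ($G = \frac{86186 - 65901}{85084} + \frac{250152}{2 \cdot 347 \frac{1}{-75 + 347}} = \left(86186 - 65901\right) \frac{1}{85084} + \frac{250152}{2 \cdot 347 \cdot \frac{1}{272}} = 20285 \cdot \frac{1}{85084} + \frac{250152}{2 \cdot 347 \cdot \frac{1}{272}} = \frac{20285}{85084} + \frac{250152}{\frac{347}{136}} = \frac{20285}{85084} + 250152 \cdot \frac{136}{347} = \frac{20285}{85084} + \frac{34020672}{347} = \frac{2894621895343}{29524148} \approx 98043.0$)
$c{\left(-384 \right)} - G = \left(- \frac{370}{3}\right) \left(-384\right) - \frac{2894621895343}{29524148} = 47360 - \frac{2894621895343}{29524148} = - \frac{1496358246063}{29524148}$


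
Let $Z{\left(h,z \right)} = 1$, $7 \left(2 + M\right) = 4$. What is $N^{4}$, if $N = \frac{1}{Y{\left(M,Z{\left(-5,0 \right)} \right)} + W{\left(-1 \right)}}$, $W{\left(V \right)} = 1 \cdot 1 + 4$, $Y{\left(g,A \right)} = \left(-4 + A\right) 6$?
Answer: $\frac{1}{28561} \approx 3.5013 \cdot 10^{-5}$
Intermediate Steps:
$M = - \frac{10}{7}$ ($M = -2 + \frac{1}{7} \cdot 4 = -2 + \frac{4}{7} = - \frac{10}{7} \approx -1.4286$)
$Y{\left(g,A \right)} = -24 + 6 A$
$W{\left(V \right)} = 5$ ($W{\left(V \right)} = 1 + 4 = 5$)
$N = - \frac{1}{13}$ ($N = \frac{1}{\left(-24 + 6 \cdot 1\right) + 5} = \frac{1}{\left(-24 + 6\right) + 5} = \frac{1}{-18 + 5} = \frac{1}{-13} = - \frac{1}{13} \approx -0.076923$)
$N^{4} = \left(- \frac{1}{13}\right)^{4} = \frac{1}{28561}$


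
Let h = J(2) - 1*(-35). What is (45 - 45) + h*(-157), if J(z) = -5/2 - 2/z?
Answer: -9891/2 ≈ -4945.5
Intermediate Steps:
J(z) = -5/2 - 2/z (J(z) = -5*1/2 - 2/z = -5/2 - 2/z)
h = 63/2 (h = (-5/2 - 2/2) - 1*(-35) = (-5/2 - 2*1/2) + 35 = (-5/2 - 1) + 35 = -7/2 + 35 = 63/2 ≈ 31.500)
(45 - 45) + h*(-157) = (45 - 45) + (63/2)*(-157) = 0 - 9891/2 = -9891/2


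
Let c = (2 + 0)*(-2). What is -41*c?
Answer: 164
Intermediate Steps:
c = -4 (c = 2*(-2) = -4)
-41*c = -41*(-4) = 164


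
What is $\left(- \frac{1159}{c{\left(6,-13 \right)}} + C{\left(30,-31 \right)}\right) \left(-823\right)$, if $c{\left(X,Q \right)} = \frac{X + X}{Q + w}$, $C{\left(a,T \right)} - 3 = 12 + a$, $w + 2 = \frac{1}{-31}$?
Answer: $- \frac{229137191}{186} \approx -1.2319 \cdot 10^{6}$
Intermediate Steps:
$w = - \frac{63}{31}$ ($w = -2 + \frac{1}{-31} = -2 - \frac{1}{31} = - \frac{63}{31} \approx -2.0323$)
$C{\left(a,T \right)} = 15 + a$ ($C{\left(a,T \right)} = 3 + \left(12 + a\right) = 15 + a$)
$c{\left(X,Q \right)} = \frac{2 X}{- \frac{63}{31} + Q}$ ($c{\left(X,Q \right)} = \frac{X + X}{Q - \frac{63}{31}} = \frac{2 X}{- \frac{63}{31} + Q}$)
$\left(- \frac{1159}{c{\left(6,-13 \right)}} + C{\left(30,-31 \right)}\right) \left(-823\right) = \left(- \frac{1159}{62 \cdot 6 \frac{1}{-63 + 31 \left(-13\right)}} + \left(15 + 30\right)\right) \left(-823\right) = \left(- \frac{1159}{62 \cdot 6 \frac{1}{-63 - 403}} + 45\right) \left(-823\right) = \left(- \frac{1159}{62 \cdot 6 \frac{1}{-466}} + 45\right) \left(-823\right) = \left(- \frac{1159}{62 \cdot 6 \left(- \frac{1}{466}\right)} + 45\right) \left(-823\right) = \left(- \frac{1159}{- \frac{186}{233}} + 45\right) \left(-823\right) = \left(\left(-1159\right) \left(- \frac{233}{186}\right) + 45\right) \left(-823\right) = \left(\frac{270047}{186} + 45\right) \left(-823\right) = \frac{278417}{186} \left(-823\right) = - \frac{229137191}{186}$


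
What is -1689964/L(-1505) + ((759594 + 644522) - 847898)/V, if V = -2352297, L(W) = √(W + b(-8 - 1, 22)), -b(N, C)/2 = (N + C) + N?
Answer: -185406/784099 + 1689964*I*√1513/1513 ≈ -0.23646 + 43447.0*I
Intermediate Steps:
b(N, C) = -4*N - 2*C (b(N, C) = -2*((N + C) + N) = -2*((C + N) + N) = -2*(C + 2*N) = -4*N - 2*C)
L(W) = √(-8 + W) (L(W) = √(W + (-4*(-8 - 1) - 2*22)) = √(W + (-4*(-9) - 44)) = √(W + (36 - 44)) = √(W - 8) = √(-8 + W))
-1689964/L(-1505) + ((759594 + 644522) - 847898)/V = -1689964/√(-8 - 1505) + ((759594 + 644522) - 847898)/(-2352297) = -1689964*(-I*√1513/1513) + (1404116 - 847898)*(-1/2352297) = -1689964*(-I*√1513/1513) + 556218*(-1/2352297) = -(-1689964)*I*√1513/1513 - 185406/784099 = 1689964*I*√1513/1513 - 185406/784099 = -185406/784099 + 1689964*I*√1513/1513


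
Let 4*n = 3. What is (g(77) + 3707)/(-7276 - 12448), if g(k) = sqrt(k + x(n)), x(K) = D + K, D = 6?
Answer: -3707/19724 - sqrt(335)/39448 ≈ -0.18841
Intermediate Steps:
n = 3/4 (n = (1/4)*3 = 3/4 ≈ 0.75000)
x(K) = 6 + K
g(k) = sqrt(27/4 + k) (g(k) = sqrt(k + (6 + 3/4)) = sqrt(k + 27/4) = sqrt(27/4 + k))
(g(77) + 3707)/(-7276 - 12448) = (sqrt(27 + 4*77)/2 + 3707)/(-7276 - 12448) = (sqrt(27 + 308)/2 + 3707)/(-19724) = (sqrt(335)/2 + 3707)*(-1/19724) = (3707 + sqrt(335)/2)*(-1/19724) = -3707/19724 - sqrt(335)/39448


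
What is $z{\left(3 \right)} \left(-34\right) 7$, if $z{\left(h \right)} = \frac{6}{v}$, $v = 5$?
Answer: $- \frac{1428}{5} \approx -285.6$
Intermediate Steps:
$z{\left(h \right)} = \frac{6}{5}$
$z{\left(3 \right)} \left(-34\right) 7 = \frac{6}{5} \left(-34\right) 7 = \left(- \frac{204}{5}\right) 7 = - \frac{1428}{5}$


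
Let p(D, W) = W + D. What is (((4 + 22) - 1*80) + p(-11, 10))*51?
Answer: -2805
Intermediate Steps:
p(D, W) = D + W
(((4 + 22) - 1*80) + p(-11, 10))*51 = (((4 + 22) - 1*80) + (-11 + 10))*51 = ((26 - 80) - 1)*51 = (-54 - 1)*51 = -55*51 = -2805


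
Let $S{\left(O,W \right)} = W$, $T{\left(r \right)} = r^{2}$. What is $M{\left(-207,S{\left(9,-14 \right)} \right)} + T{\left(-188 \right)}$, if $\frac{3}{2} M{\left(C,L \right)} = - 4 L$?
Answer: $\frac{106144}{3} \approx 35381.0$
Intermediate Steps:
$M{\left(C,L \right)} = - \frac{8 L}{3}$ ($M{\left(C,L \right)} = \frac{2 \left(- 4 L\right)}{3} = - \frac{8 L}{3}$)
$M{\left(-207,S{\left(9,-14 \right)} \right)} + T{\left(-188 \right)} = \left(- \frac{8}{3}\right) \left(-14\right) + \left(-188\right)^{2} = \frac{112}{3} + 35344 = \frac{106144}{3}$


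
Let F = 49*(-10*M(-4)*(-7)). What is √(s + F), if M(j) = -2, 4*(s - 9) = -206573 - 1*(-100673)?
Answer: I*√33326 ≈ 182.55*I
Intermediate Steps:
s = -26466 (s = 9 + (-206573 - 1*(-100673))/4 = 9 + (-206573 + 100673)/4 = 9 + (¼)*(-105900) = 9 - 26475 = -26466)
F = -6860 (F = 49*(-10*(-2)*(-7)) = 49*(20*(-7)) = 49*(-140) = -6860)
√(s + F) = √(-26466 - 6860) = √(-33326) = I*√33326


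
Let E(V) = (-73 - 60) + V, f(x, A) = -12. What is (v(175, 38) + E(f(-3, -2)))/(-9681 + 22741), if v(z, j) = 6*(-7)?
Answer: -187/13060 ≈ -0.014319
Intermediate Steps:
v(z, j) = -42
E(V) = -133 + V
(v(175, 38) + E(f(-3, -2)))/(-9681 + 22741) = (-42 + (-133 - 12))/(-9681 + 22741) = (-42 - 145)/13060 = -187*1/13060 = -187/13060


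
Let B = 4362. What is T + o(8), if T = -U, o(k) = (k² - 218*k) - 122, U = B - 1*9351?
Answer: 3187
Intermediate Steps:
U = -4989 (U = 4362 - 1*9351 = 4362 - 9351 = -4989)
o(k) = -122 + k² - 218*k
T = 4989 (T = -1*(-4989) = 4989)
T + o(8) = 4989 + (-122 + 8² - 218*8) = 4989 + (-122 + 64 - 1744) = 4989 - 1802 = 3187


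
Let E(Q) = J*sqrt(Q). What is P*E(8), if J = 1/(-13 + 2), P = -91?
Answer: 182*sqrt(2)/11 ≈ 23.399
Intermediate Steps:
J = -1/11 (J = 1/(-11) = -1/11 ≈ -0.090909)
E(Q) = -sqrt(Q)/11
P*E(8) = -(-91)*sqrt(8)/11 = -(-91)*2*sqrt(2)/11 = -(-182)*sqrt(2)/11 = 182*sqrt(2)/11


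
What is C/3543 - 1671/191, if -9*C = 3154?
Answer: -53885591/6090417 ≈ -8.8476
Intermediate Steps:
C = -3154/9 (C = -⅑*3154 = -3154/9 ≈ -350.44)
C/3543 - 1671/191 = -3154/9/3543 - 1671/191 = -3154/9*1/3543 - 1671*1/191 = -3154/31887 - 1671/191 = -53885591/6090417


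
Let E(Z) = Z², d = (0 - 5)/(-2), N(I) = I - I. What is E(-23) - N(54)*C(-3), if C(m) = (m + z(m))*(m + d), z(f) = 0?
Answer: 529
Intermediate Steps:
N(I) = 0
d = 5/2 (d = -5*(-½) = 5/2 ≈ 2.5000)
C(m) = m*(5/2 + m) (C(m) = (m + 0)*(m + 5/2) = m*(5/2 + m))
E(-23) - N(54)*C(-3) = (-23)² - 0*(½)*(-3)*(5 + 2*(-3)) = 529 - 0*(½)*(-3)*(5 - 6) = 529 - 0*(½)*(-3)*(-1) = 529 - 0*3/2 = 529 - 1*0 = 529 + 0 = 529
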